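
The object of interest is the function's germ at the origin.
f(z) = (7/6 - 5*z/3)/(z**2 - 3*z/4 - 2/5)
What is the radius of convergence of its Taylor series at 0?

The radius of convergence is -3/8 + (1/40)*sqrt(865).

Denominator factor (z**2 - 3*z/4 - 2/5): discriminant 173/80, real irrational roots 3/8 + (1/40)*sqrt(865) and 3/8 - (1/40)*sqrt(865); poles of order 1, moduli 3/8 + (1/40)*sqrt(865) and -3/8 + (1/40)*sqrt(865).
The radius of convergence is the smallest modulus among the singular points: -3/8 + (1/40)*sqrt(865).


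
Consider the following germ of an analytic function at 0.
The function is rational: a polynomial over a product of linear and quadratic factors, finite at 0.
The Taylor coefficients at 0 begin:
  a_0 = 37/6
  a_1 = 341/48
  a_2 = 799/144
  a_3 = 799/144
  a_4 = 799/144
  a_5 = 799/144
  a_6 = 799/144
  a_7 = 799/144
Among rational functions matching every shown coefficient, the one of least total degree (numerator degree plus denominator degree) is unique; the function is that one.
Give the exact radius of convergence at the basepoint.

No rational of total degree below 3 reproduces all 8 coefficients; solving the [2/1] Pade equations on them gives f(v) = (14*v**2/9 - 15*v/16 - 37/6)/(v - 1), whose expansion matches every shown term.
Denominator factor (v - 1): pole of order 1 at 1, modulus 1.
The radius of convergence is the smallest modulus among the singular points: 1.

The radius of convergence is 1.


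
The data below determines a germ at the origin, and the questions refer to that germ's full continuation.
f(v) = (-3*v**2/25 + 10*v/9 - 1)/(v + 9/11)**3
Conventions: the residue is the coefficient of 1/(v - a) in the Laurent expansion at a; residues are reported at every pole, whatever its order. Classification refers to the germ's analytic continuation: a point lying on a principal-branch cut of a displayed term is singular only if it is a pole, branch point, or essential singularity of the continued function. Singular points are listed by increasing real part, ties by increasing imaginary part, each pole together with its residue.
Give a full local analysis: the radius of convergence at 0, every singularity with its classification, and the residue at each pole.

Denominator factor (v + 9/11)^3: pole of order 3 at -9/11, modulus 9/11.
The radius of convergence is the smallest modulus among the singular points: 9/11.
At the order-3 pole -9/11 set g(v) = (v - (-9/11))^3*f(v) = -3*v**2/25 + 10*v/9 - 1.
Order-3 pole: residue = g''(a)/2; g''(-9/11) = -6/25, so the residue is -3/25.

Radius of convergence at 0: 9/11.
At -9/11: a pole of order 3; residue -3/25.


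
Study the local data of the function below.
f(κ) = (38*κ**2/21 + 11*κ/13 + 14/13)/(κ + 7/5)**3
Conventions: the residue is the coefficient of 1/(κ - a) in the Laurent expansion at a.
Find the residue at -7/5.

At the order-3 pole -7/5 set g(κ) = (κ - (-7/5))^3*f(κ) = 38*κ**2/21 + 11*κ/13 + 14/13.
Order-3 pole: residue = g''(a)/2; g''(-7/5) = 76/21, so the residue is 38/21.

The residue is 38/21.


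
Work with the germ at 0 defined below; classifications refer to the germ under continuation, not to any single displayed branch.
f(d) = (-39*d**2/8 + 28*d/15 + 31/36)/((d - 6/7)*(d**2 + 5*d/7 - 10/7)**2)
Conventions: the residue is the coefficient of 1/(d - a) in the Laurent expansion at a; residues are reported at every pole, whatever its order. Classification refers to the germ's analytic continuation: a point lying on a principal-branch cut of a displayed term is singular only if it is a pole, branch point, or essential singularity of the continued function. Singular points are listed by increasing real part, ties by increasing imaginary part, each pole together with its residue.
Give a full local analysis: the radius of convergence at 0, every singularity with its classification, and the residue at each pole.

Radius of convergence at 0: 6/7.
At -5/14 - (1/14)*sqrt(305): a pole of order 2; residue 484267/5760 - (103161611/21432960)*sqrt(305).
At 6/7: a pole of order 1; residue -484267/2880.
At -5/14 + (1/14)*sqrt(305): a pole of order 2; residue 484267/5760 + (103161611/21432960)*sqrt(305).

Denominator factor (d - 6/7): pole of order 1 at 6/7, modulus 6/7.
Denominator factor (d**2 + 5*d/7 - 10/7)^2: discriminant 305/49, real irrational roots -5/14 + (1/14)*sqrt(305) and -5/14 - (1/14)*sqrt(305); poles of order 2, moduli -5/14 + (1/14)*sqrt(305) and 5/14 + (1/14)*sqrt(305).
The radius of convergence is the smallest modulus among the singular points: 6/7.
The factor d**2 + 5*d/7 - 10/7 splits as (d - a)(d - a') with a = -5/14 - (1/14)*sqrt(305), a' = -5/14 + (1/14)*sqrt(305). At the order-2 pole a set g(d) = (d - a)^2*f(d) = [(-39*d**2/8 + 28*d/15 + 31/36)/(d - 6/7)] / (d - a')^2.
Order-2 pole: residue = g'(a); g'(-5/14 - (1/14)*sqrt(305)) = 484267/5760 - (103161611/21432960)*sqrt(305), so the residue is 484267/5760 - (103161611/21432960)*sqrt(305).
At the order-1 pole 6/7 set g(d) = (d - (6/7))*f(d) = (-39*d**2/8 + 28*d/15 + 31/36)/(d**2 + 5*d/7 - 10/7)**2.
Simple pole: residue = g(a) at a = 6/7, which is -484267/2880.
The factor d**2 + 5*d/7 - 10/7 splits as (d - a)(d - a') with a = -5/14 + (1/14)*sqrt(305), a' = -5/14 - (1/14)*sqrt(305). At the order-2 pole a set g(d) = (d - a)^2*f(d) = [(-39*d**2/8 + 28*d/15 + 31/36)/(d - 6/7)] / (d - a')^2.
Order-2 pole: residue = g'(a); g'(-5/14 + (1/14)*sqrt(305)) = 484267/5760 + (103161611/21432960)*sqrt(305), so the residue is 484267/5760 + (103161611/21432960)*sqrt(305).
List the singular points by increasing real part (a conjugate pair: the negative imaginary part first).


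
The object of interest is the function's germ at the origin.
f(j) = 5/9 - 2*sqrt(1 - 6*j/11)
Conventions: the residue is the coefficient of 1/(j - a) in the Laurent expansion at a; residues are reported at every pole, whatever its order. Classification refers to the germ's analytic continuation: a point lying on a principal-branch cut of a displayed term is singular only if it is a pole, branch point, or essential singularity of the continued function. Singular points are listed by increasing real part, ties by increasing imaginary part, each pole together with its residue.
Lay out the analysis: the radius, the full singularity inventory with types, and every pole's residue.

Radius of convergence at 0: 11/6.
At 11/6: an algebraic (square-root) branch point.

Branch term (-2)*sqrt(1 - j/(11/6)): its argument vanishes at j = 11/6, a square-root branch point, modulus 11/6.
The radius of convergence is the smallest modulus among the singular points: 11/6.


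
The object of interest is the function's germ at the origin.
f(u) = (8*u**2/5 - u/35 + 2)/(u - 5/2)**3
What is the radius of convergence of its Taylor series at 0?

The radius of convergence is 5/2.

Denominator factor (u - 5/2)^3: pole of order 3 at 5/2, modulus 5/2.
The radius of convergence is the smallest modulus among the singular points: 5/2.


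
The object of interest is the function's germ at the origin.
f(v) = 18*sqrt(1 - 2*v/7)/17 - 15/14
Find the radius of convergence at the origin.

The radius of convergence is 7/2.

Branch term (18/17)*sqrt(1 - v/(7/2)): its argument vanishes at v = 7/2, a square-root branch point, modulus 7/2.
The radius of convergence is the smallest modulus among the singular points: 7/2.


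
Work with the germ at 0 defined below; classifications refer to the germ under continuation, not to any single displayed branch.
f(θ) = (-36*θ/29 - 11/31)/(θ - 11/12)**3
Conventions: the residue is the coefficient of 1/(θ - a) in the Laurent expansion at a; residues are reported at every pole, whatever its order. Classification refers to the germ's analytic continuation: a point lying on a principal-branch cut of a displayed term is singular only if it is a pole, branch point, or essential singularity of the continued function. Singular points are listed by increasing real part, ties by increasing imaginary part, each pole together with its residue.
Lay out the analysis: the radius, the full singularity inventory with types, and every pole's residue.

Denominator factor (θ - 11/12)^3: pole of order 3 at 11/12, modulus 11/12.
The radius of convergence is the smallest modulus among the singular points: 11/12.
At the order-3 pole 11/12 set g(θ) = (θ - (11/12))^3*f(θ) = -36*θ/29 - 11/31.
Order-3 pole: residue = g''(a)/2; g''(11/12) = 0, so the residue is 0.

Radius of convergence at 0: 11/12.
At 11/12: a pole of order 3; residue 0.


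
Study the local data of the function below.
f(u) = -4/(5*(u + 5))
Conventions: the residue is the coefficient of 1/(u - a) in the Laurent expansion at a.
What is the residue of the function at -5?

At the order-1 pole -5 set g(u) = (u - (-5))*f(u) = -4/5.
Simple pole: residue = g(a) at a = -5, which is -4/5.

The residue is -4/5.


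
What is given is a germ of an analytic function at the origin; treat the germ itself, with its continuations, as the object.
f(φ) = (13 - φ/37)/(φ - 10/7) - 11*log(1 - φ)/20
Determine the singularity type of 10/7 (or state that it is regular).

The denominator factor φ - 10/7 vanishes at 10/7 and appears to the power 1; the numerator there equals 3357/259, nonzero, and no other factor vanishes.
The branch terms are analytic at this point.
Hence a pole whose order is the multiplicity, 1.

The point is a pole of order 1.


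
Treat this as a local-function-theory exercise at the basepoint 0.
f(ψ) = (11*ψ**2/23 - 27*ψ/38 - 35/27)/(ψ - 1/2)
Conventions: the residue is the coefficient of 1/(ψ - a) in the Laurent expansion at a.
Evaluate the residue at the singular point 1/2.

The residue is -18076/11799.

At the order-1 pole 1/2 set g(ψ) = (ψ - (1/2))*f(ψ) = 11*ψ**2/23 - 27*ψ/38 - 35/27.
Simple pole: residue = g(a) at a = 1/2, which is -18076/11799.


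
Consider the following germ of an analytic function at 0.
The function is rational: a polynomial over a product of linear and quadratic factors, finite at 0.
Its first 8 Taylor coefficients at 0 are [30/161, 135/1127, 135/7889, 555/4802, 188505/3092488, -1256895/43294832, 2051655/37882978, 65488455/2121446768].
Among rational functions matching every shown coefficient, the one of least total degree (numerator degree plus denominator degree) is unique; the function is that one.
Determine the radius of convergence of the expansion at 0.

No rational of total degree below 5 reproduces all 8 coefficients; solving the [0/5] Pade equations on them gives f(u) = -40/(23*(u - 2)**3*(u**2 + u + 7/6)), whose expansion matches every shown term.
Denominator factor (u**2 + u + 7/6): discriminant -11/3, complex-conjugate roots (-1/2) + ((1/6)*sqrt(33))*i and (-1/2) - ((1/6)*sqrt(33))*i; poles of order 1, moduli (1/6)*sqrt(42) and (1/6)*sqrt(42).
Denominator factor (u - 2)^3: pole of order 3 at 2, modulus 2.
The radius of convergence is the smallest modulus among the singular points: (1/6)*sqrt(42).

The radius of convergence is (1/6)*sqrt(42).


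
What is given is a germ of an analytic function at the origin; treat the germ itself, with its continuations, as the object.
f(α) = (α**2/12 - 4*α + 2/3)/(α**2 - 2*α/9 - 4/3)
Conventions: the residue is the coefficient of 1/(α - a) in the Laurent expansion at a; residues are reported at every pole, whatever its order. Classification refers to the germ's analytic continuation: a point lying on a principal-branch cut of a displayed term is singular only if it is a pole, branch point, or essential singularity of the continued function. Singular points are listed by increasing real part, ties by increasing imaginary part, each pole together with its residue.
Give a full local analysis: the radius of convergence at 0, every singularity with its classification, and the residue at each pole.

Denominator factor (α**2 - 2*α/9 - 4/3): discriminant 436/81, real irrational roots 1/9 + (1/9)*sqrt(109) and 1/9 - (1/9)*sqrt(109); poles of order 1, moduli 1/9 + (1/9)*sqrt(109) and -1/9 + (1/9)*sqrt(109).
The radius of convergence is the smallest modulus among the singular points: -1/9 + (1/9)*sqrt(109).
The factor α**2 - 2*α/9 - 4/3 splits as (α - a)(α - a') with a = 1/9 - (1/9)*sqrt(109), a' = 1/9 + (1/9)*sqrt(109). At the order-1 pole a set g(α) = (α - a)*f(α) = [α**2/12 - 4*α + 2/3] / (α - a').
Simple pole: residue = g(a) at a = 1/9 - (1/9)*sqrt(109), which is -215/108 - (163/11772)*sqrt(109).
The factor α**2 - 2*α/9 - 4/3 splits as (α - a)(α - a') with a = 1/9 + (1/9)*sqrt(109), a' = 1/9 - (1/9)*sqrt(109). At the order-1 pole a set g(α) = (α - a)*f(α) = [α**2/12 - 4*α + 2/3] / (α - a').
Simple pole: residue = g(a) at a = 1/9 + (1/9)*sqrt(109), which is -215/108 + (163/11772)*sqrt(109).
List the singular points by increasing real part (a conjugate pair: the negative imaginary part first).

Radius of convergence at 0: -1/9 + (1/9)*sqrt(109).
At 1/9 - (1/9)*sqrt(109): a pole of order 1; residue -215/108 - (163/11772)*sqrt(109).
At 1/9 + (1/9)*sqrt(109): a pole of order 1; residue -215/108 + (163/11772)*sqrt(109).


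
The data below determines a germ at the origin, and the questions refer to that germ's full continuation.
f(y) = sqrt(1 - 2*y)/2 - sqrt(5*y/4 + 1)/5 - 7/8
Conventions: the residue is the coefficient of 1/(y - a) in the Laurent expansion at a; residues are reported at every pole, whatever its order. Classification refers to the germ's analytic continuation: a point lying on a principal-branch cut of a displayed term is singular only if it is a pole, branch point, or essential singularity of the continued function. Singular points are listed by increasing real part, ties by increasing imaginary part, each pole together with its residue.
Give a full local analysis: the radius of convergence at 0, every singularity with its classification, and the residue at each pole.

Radius of convergence at 0: 1/2.
At -4/5: an algebraic (square-root) branch point.
At 1/2: an algebraic (square-root) branch point.

Branch term (-1/5)*sqrt(1 - y/(-4/5)): its argument vanishes at y = -4/5, a square-root branch point, modulus 4/5.
Branch term (1/2)*sqrt(1 - y/(1/2)): its argument vanishes at y = 1/2, a square-root branch point, modulus 1/2.
The radius of convergence is the smallest modulus among the singular points: 1/2.
List the singular points by increasing real part (a conjugate pair: the negative imaginary part first).


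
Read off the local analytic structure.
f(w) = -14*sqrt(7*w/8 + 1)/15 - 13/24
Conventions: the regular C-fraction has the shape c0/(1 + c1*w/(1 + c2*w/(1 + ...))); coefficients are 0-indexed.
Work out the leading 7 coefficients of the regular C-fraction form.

The regular C-fraction coefficients are [-59/40, -49/177, 2807/5664, 1239/12832, 4375/12832, 2807/20000, 5943/20000].

Taylor coefficients (expand at 0): a_0 = -59/40, a_1 = -49/120, a_2 = 343/3840, a_3 = -2401/61440, a_4 = 16807/786432, a_5 = -823543/62914560, a_6 = 5764801/671088640.
c0 = a_0 = -59/40. Peel one level at a time: if S = 1 + c*w/S' with S'(0) = 1, then c is the w-coefficient of S and S' = c*w/(S - 1).
S_1 = c0/f = 1 + (-49/177)*w + (137543/1002528)*w^2 + ...; c1 = -49/177.
S_2 = c1*w/(S_1 - 1) = 1 + (2807/5664)*w + (-49/1024)*w^2 + ...; c2 = 2807/5664.
S_3 = c2*w/(S_2 - 1) = 1 + (1239/12832)*w + (-5420625/164660224)*w^2 + ...; c3 = 1239/12832.
S_4 = c3*w/(S_3 - 1) = 1 + (4375/12832)*w + (-49/1024)*w^2 + ...; c4 = 4375/12832.
S_5 = c4*w/(S_4 - 1) = 1 + (2807/20000)*w + (-16682001/400000000)*w^2 + ...; c5 = 2807/20000.
S_6 = c5*w/(S_5 - 1) = 1 + (5943/20000)*w + ...; c6 = 5943/20000.


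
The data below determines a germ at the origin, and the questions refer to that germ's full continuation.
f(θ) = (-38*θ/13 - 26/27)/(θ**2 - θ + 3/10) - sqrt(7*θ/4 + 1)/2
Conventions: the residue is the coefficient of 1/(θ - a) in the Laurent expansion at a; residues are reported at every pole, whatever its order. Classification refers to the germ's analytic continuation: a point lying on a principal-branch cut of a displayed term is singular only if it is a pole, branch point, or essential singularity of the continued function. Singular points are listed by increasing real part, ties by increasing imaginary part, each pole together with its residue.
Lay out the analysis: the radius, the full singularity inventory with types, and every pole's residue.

Denominator factor (θ**2 - θ + 3/10): discriminant -1/5, complex-conjugate roots (1/2) + ((1/10)*sqrt(5))*i and (1/2) - ((1/10)*sqrt(5))*i; poles of order 1, moduli (1/10)*sqrt(30) and (1/10)*sqrt(30).
Branch term (-1/2)*sqrt(1 - θ/(-4/7)): its argument vanishes at θ = -4/7, a square-root branch point, modulus 4/7.
The radius of convergence is the smallest modulus among the singular points: (1/10)*sqrt(30).
The branch term is analytic at (1/2) - ((1/10)*sqrt(5))*i and contributes nothing to the residue; only the rational part matters.
The factor θ**2 - θ + 3/10 splits as (θ - a)(θ - a') with a = (1/2) - ((1/10)*sqrt(5))*i, a' = (1/2) + ((1/10)*sqrt(5))*i. At the order-1 pole a set g(θ) = (θ - a)*(rational part) = [-38*θ/13 - 26/27] / (θ - a').
Simple pole: residue = g(a) at a = (1/2) - ((1/10)*sqrt(5))*i, which is (-19/13) - ((851/351)*sqrt(5))*i.
The branch term is analytic at (1/2) + ((1/10)*sqrt(5))*i and contributes nothing to the residue; only the rational part matters.
The factor θ**2 - θ + 3/10 splits as (θ - a)(θ - a') with a = (1/2) + ((1/10)*sqrt(5))*i, a' = (1/2) - ((1/10)*sqrt(5))*i. At the order-1 pole a set g(θ) = (θ - a)*(rational part) = [-38*θ/13 - 26/27] / (θ - a').
Simple pole: residue = g(a) at a = (1/2) + ((1/10)*sqrt(5))*i, which is (-19/13) + ((851/351)*sqrt(5))*i.
List the singular points by increasing real part (a conjugate pair: the negative imaginary part first).

Radius of convergence at 0: (1/10)*sqrt(30).
At -4/7: an algebraic (square-root) branch point.
At (1/2) - ((1/10)*sqrt(5))*i: a pole of order 1; residue (-19/13) - ((851/351)*sqrt(5))*i.
At (1/2) + ((1/10)*sqrt(5))*i: a pole of order 1; residue (-19/13) + ((851/351)*sqrt(5))*i.


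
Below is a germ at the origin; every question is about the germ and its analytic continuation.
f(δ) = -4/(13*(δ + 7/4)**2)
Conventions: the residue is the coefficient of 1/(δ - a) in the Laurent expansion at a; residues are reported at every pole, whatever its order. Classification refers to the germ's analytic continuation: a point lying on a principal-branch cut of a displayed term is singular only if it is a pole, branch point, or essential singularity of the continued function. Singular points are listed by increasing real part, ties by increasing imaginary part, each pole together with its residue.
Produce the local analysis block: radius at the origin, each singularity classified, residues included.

Denominator factor (δ + 7/4)^2: pole of order 2 at -7/4, modulus 7/4.
The radius of convergence is the smallest modulus among the singular points: 7/4.
At the order-2 pole -7/4 set g(δ) = (δ - (-7/4))^2*f(δ) = -4/13.
Order-2 pole: residue = g'(a); g'(-7/4) = 0, so the residue is 0.

Radius of convergence at 0: 7/4.
At -7/4: a pole of order 2; residue 0.


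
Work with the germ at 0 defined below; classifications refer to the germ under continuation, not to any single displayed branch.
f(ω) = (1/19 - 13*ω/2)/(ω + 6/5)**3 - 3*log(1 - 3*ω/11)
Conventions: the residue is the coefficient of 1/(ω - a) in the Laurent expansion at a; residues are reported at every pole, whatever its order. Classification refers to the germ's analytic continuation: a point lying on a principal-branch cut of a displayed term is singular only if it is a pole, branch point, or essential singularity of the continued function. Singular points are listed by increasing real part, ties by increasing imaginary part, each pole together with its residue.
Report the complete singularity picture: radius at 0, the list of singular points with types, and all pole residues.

Denominator factor (ω + 6/5)^3: pole of order 3 at -6/5, modulus 6/5.
Branch term (-3)*log(1 - ω/(11/3)): its argument vanishes at ω = 11/3, a logarithmic branch point, modulus 11/3.
The radius of convergence is the smallest modulus among the singular points: 6/5.
The branch term is analytic at -6/5 and contributes nothing to the residue; only the rational part matters.
At the order-3 pole -6/5 set g(ω) = (ω - (-6/5))^3*(rational part) = 1/19 - 13*ω/2.
Order-3 pole: residue = g''(a)/2; g''(-6/5) = 0, so the residue is 0.
List the singular points by increasing real part (a conjugate pair: the negative imaginary part first).

Radius of convergence at 0: 6/5.
At -6/5: a pole of order 3; residue 0.
At 11/3: a logarithmic branch point.


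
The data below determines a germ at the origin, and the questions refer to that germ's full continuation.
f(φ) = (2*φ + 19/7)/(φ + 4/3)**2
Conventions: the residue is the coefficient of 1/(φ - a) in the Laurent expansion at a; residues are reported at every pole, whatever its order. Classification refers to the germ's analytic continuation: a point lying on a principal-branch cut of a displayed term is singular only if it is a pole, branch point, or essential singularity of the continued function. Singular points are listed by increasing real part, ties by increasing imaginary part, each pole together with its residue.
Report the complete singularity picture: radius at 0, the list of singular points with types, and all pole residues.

Radius of convergence at 0: 4/3.
At -4/3: a pole of order 2; residue 2.

Denominator factor (φ + 4/3)^2: pole of order 2 at -4/3, modulus 4/3.
The radius of convergence is the smallest modulus among the singular points: 4/3.
At the order-2 pole -4/3 set g(φ) = (φ - (-4/3))^2*f(φ) = 2*φ + 19/7.
Order-2 pole: residue = g'(a); g'(-4/3) = 2, so the residue is 2.


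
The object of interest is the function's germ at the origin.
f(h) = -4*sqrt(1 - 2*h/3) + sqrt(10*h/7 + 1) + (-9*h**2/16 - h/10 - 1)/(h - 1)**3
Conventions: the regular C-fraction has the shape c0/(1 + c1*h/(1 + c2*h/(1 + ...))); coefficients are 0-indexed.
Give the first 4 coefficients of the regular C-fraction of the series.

The regular C-fraction coefficients are [-2, 1081/420, -505981/129720, -111566372315/643231382136].

Taylor coefficients (expand at 0): a_0 = -2, a_1 = 1081/210, a_2 = 240949/35280, a_3 = 9293443/740880.
c0 = a_0 = -2. Peel one level at a time: if S = 1 + c*h/S' with S'(0) = 1, then c is the h-coefficient of S and S' = c*h/(S - 1).
S_1 = c0/f = 1 + (1081/420)*h + (72283/7200)*h^2 + ...; c1 = 1081/420.
S_2 = c1*h/(S_1 - 1) = 1 + (-505981/129720)*h + (-22313274463/32981465664)*h^2 + ...; c2 = -505981/129720.
S_3 = c2*h/(S_2 - 1) = 1 + (-111566372315/643231382136)*h + ...; c3 = -111566372315/643231382136.


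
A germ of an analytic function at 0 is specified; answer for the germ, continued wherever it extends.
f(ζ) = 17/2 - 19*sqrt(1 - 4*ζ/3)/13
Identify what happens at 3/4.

The term (-19/13)*sqrt(1 - ζ/(3/4)) has argument 1 - 3/4/(3/4) = 0 at 3/4: a square-root (algebraic, two-sheeted) branch point; the remaining terms are analytic or single-valued there.

The point is an algebraic (square-root) branch point.


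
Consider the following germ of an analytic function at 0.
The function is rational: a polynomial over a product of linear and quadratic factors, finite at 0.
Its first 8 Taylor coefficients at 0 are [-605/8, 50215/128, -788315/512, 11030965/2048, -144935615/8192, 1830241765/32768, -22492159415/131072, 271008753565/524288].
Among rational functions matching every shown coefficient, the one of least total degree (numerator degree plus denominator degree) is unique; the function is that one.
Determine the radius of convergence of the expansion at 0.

No rational of total degree below 3 reproduces all 8 coefficients; solving the [1/2] Pade equations on them gives f(ν) = (-11*ν/16 - 11)/((ν + 4/11)*(ν + 2/5)), whose expansion matches every shown term.
Denominator factor (ν + 4/11): pole of order 1 at -4/11, modulus 4/11.
Denominator factor (ν + 2/5): pole of order 1 at -2/5, modulus 2/5.
The radius of convergence is the smallest modulus among the singular points: 4/11.

The radius of convergence is 4/11.


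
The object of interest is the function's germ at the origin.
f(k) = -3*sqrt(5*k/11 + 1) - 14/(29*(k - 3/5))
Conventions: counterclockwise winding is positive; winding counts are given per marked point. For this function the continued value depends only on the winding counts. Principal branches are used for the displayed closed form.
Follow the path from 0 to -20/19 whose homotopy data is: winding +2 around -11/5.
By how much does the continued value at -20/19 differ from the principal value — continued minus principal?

The rational part is single-valued and drops out of the difference; each branch term changes only by its own monodromy.
(-3)*sqrt(1 - k/(-11/5)): winding +2 is even, the square root returns to the same sheet, contribution 0.
Summing the contributions at k = -20/19 gives 0.

Continued minus principal equals 0.


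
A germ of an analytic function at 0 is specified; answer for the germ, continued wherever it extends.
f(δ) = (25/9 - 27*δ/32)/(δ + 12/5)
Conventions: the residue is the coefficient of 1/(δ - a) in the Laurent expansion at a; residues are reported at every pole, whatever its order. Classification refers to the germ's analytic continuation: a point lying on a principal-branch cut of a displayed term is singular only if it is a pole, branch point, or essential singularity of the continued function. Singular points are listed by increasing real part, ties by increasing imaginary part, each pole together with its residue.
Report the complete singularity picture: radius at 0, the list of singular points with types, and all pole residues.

Radius of convergence at 0: 12/5.
At -12/5: a pole of order 1; residue 1729/360.

Denominator factor (δ + 12/5): pole of order 1 at -12/5, modulus 12/5.
The radius of convergence is the smallest modulus among the singular points: 12/5.
At the order-1 pole -12/5 set g(δ) = (δ - (-12/5))*f(δ) = 25/9 - 27*δ/32.
Simple pole: residue = g(a) at a = -12/5, which is 1729/360.


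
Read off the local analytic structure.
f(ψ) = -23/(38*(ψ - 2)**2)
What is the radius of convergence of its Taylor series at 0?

Denominator factor (ψ - 2)^2: pole of order 2 at 2, modulus 2.
The radius of convergence is the smallest modulus among the singular points: 2.

The radius of convergence is 2.


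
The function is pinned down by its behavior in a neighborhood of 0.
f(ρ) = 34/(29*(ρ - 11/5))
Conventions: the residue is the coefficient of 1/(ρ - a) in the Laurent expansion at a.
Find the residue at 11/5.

The residue is 34/29.

At the order-1 pole 11/5 set g(ρ) = (ρ - (11/5))*f(ρ) = 34/29.
Simple pole: residue = g(a) at a = 11/5, which is 34/29.


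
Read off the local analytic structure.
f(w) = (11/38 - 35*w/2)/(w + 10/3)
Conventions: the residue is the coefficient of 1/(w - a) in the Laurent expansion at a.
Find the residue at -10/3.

At the order-1 pole -10/3 set g(w) = (w - (-10/3))*f(w) = 11/38 - 35*w/2.
Simple pole: residue = g(a) at a = -10/3, which is 6683/114.

The residue is 6683/114.


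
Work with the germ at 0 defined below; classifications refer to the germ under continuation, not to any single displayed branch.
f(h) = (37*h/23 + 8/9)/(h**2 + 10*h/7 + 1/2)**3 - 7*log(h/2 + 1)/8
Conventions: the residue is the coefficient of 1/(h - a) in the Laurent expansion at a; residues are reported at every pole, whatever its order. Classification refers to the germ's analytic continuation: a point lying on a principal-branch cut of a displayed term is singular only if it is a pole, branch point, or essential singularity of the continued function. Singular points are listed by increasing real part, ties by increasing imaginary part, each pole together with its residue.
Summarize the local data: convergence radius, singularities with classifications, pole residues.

Radius of convergence at 0: 5/7 - (1/14)*sqrt(2).
At -2: a logarithmic branch point.
At -5/7 - (1/14)*sqrt(2): a pole of order 3; residue (905177/276)*sqrt(2).
At -5/7 + (1/14)*sqrt(2): a pole of order 3; residue -(905177/276)*sqrt(2).


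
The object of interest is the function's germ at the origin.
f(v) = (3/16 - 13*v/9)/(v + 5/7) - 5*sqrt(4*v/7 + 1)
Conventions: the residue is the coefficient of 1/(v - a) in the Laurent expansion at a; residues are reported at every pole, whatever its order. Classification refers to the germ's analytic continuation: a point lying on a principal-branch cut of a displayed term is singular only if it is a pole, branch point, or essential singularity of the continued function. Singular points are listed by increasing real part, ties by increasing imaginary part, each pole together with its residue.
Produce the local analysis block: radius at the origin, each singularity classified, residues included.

Radius of convergence at 0: 5/7.
At -7/4: an algebraic (square-root) branch point.
At -5/7: a pole of order 1; residue 1229/1008.

Denominator factor (v + 5/7): pole of order 1 at -5/7, modulus 5/7.
Branch term (-5)*sqrt(1 - v/(-7/4)): its argument vanishes at v = -7/4, a square-root branch point, modulus 7/4.
The radius of convergence is the smallest modulus among the singular points: 5/7.
The branch term is analytic at -5/7 and contributes nothing to the residue; only the rational part matters.
At the order-1 pole -5/7 set g(v) = (v - (-5/7))*(rational part) = 3/16 - 13*v/9.
Simple pole: residue = g(a) at a = -5/7, which is 1229/1008.
List the singular points by increasing real part (a conjugate pair: the negative imaginary part first).


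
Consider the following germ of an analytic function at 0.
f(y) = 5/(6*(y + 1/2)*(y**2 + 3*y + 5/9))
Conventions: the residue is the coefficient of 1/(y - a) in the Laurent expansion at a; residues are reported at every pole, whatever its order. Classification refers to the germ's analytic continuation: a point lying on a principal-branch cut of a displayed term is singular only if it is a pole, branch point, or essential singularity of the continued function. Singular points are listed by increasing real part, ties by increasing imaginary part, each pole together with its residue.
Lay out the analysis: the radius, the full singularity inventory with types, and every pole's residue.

Denominator factor (y + 1/2): pole of order 1 at -1/2, modulus 1/2.
Denominator factor (y**2 + 3*y + 5/9): discriminant 61/9, real irrational roots -3/2 + (1/6)*sqrt(61) and -3/2 - (1/6)*sqrt(61); poles of order 1, moduli 3/2 - (1/6)*sqrt(61) and 3/2 + (1/6)*sqrt(61).
The radius of convergence is the smallest modulus among the singular points: 3/2 - (1/6)*sqrt(61).
The factor y**2 + 3*y + 5/9 splits as (y - a)(y - a') with a = -3/2 - (1/6)*sqrt(61), a' = -3/2 + (1/6)*sqrt(61). At the order-1 pole a set g(y) = (y - a)*f(y) = [5/(6*(y + 1/2))] / (y - a').
Simple pole: residue = g(a) at a = -3/2 - (1/6)*sqrt(61), which is 3/5 - (18/305)*sqrt(61).
At the order-1 pole -1/2 set g(y) = (y - (-1/2))*f(y) = 5/(6*(y**2 + 3*y + 5/9)).
Simple pole: residue = g(a) at a = -1/2, which is -6/5.
The factor y**2 + 3*y + 5/9 splits as (y - a)(y - a') with a = -3/2 + (1/6)*sqrt(61), a' = -3/2 - (1/6)*sqrt(61). At the order-1 pole a set g(y) = (y - a)*f(y) = [5/(6*(y + 1/2))] / (y - a').
Simple pole: residue = g(a) at a = -3/2 + (1/6)*sqrt(61), which is 3/5 + (18/305)*sqrt(61).
List the singular points by increasing real part (a conjugate pair: the negative imaginary part first).

Radius of convergence at 0: 3/2 - (1/6)*sqrt(61).
At -3/2 - (1/6)*sqrt(61): a pole of order 1; residue 3/5 - (18/305)*sqrt(61).
At -1/2: a pole of order 1; residue -6/5.
At -3/2 + (1/6)*sqrt(61): a pole of order 1; residue 3/5 + (18/305)*sqrt(61).


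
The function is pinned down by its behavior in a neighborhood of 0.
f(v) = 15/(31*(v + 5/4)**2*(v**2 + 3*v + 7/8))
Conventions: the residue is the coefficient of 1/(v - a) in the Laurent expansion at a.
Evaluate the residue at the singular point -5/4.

At the order-2 pole -5/4 set g(v) = (v - (-5/4))^2*f(v) = 15/(31*(v**2 + 3*v + 7/8)).
Order-2 pole: residue = g'(a); g'(-5/4) = -640/4557, so the residue is -640/4557.

The residue is -640/4557.


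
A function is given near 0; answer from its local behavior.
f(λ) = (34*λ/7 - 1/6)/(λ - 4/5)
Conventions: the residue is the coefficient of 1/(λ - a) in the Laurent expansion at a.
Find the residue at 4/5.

The residue is 781/210.

At the order-1 pole 4/5 set g(λ) = (λ - (4/5))*f(λ) = 34*λ/7 - 1/6.
Simple pole: residue = g(a) at a = 4/5, which is 781/210.


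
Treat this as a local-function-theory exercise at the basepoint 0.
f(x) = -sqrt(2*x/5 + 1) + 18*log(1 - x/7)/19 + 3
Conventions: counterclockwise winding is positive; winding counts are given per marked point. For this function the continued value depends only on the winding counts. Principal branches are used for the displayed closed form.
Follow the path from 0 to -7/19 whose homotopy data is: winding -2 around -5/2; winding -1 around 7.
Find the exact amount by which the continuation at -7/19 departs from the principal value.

The rational part is single-valued and drops out of the difference; each branch term changes only by its own monodromy.
(-1)*sqrt(1 - x/(-5/2)): winding -2 is even, the square root returns to the same sheet, contribution 0.
(18/19)*log(1 - x/(7)): each positive loop around 7 adds 2*pi*i to the log, so winding -1 contributes (18/19)*(-1)*2*pi*i = -(36/19)*pi*i.
Summing the contributions at x = -7/19 gives -(36/19)*pi*i.

Continued minus principal equals -(36/19)*pi*i.


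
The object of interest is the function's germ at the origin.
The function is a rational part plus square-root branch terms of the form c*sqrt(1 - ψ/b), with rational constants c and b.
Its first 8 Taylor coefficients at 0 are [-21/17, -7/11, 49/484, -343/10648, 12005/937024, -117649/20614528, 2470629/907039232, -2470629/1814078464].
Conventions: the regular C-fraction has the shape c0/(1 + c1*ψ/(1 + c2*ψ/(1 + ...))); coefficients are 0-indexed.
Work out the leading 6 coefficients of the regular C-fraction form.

Taylor coefficients (read off): a_0 = -21/17, a_1 = -7/11, a_2 = 49/484, a_3 = -343/10648, a_4 = 12005/937024, a_5 = -117649/20614528.
c0 = a_0 = -21/17. Peel one level at a time: if S = 1 + c*ψ/S' with S'(0) = 1, then c is the ψ-coefficient of S and S' = c*ψ/(S - 1).
S_1 = c0/f = 1 + (-17/33)*ψ + (1513/4356)*ψ^2 + ...; c1 = -17/33.
S_2 = c1*ψ/(S_1 - 1) = 1 + (89/132)*ψ + (-49/1936)*ψ^2 + ...; c2 = 89/132.
S_3 = c2*ψ/(S_2 - 1) = 1 + (147/3916)*ψ + (-161553/15335056)*ψ^2 + ...; c3 = 147/3916.
S_4 = c3*ψ/(S_3 - 1) = 1 + (1099/3916)*ψ + (-49/1936)*ψ^2 + ...; c4 = 1099/3916.
S_5 = c4*ψ/(S_4 - 1) = 1 + (623/6908)*ψ + ...; c5 = 623/6908.

The regular C-fraction coefficients are [-21/17, -17/33, 89/132, 147/3916, 1099/3916, 623/6908].


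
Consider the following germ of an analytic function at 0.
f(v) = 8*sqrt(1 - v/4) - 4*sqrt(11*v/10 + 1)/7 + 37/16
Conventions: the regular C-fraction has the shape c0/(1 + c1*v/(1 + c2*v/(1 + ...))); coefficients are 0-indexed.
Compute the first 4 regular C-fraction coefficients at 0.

Taylor coefficients (expand at 0): a_0 = 1091/112, a_1 = -46/35, a_2 = 67/2800, a_3 = -6199/112000.
c0 = a_0 = 1091/112. Peel one level at a time: if S = 1 + c*v/S' with S'(0) = 1, then c is the v-coefficient of S and S' = c*v/(S - 1).
S_1 = c0/f = 1 + (736/5455)*v + (468599/29757025)*v^2 + ...; c1 = 736/5455.
S_2 = c1*v/(S_1 - 1) = 1 + (-468599/4014880)*v + (-565819/13542400)*v^2 + ...; c2 = -468599/4014880.
S_3 = c2*v/(S_2 - 1) = 1 + (-617308529/1724444320)*v + ...; c3 = -617308529/1724444320.

The regular C-fraction coefficients are [1091/112, 736/5455, -468599/4014880, -617308529/1724444320].


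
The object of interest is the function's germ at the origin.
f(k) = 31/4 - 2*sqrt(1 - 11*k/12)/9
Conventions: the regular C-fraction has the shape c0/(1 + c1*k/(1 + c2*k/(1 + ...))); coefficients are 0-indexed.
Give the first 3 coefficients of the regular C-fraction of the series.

Taylor coefficients (expand at 0): a_0 = 271/36, a_1 = 11/108, a_2 = 121/5184.
c0 = a_0 = 271/36. Peel one level at a time: if S = 1 + c*k/S' with S'(0) = 1, then c is the k-coefficient of S and S' = c*k/(S - 1).
S_1 = c0/f = 1 + (-11/813)*k + (-10285/3525168)*k^2 + ...; c1 = -11/813.
S_2 = c1*k/(S_1 - 1) = 1 + (-935/4336)*k + ...; c2 = -935/4336.

The regular C-fraction coefficients are [271/36, -11/813, -935/4336].


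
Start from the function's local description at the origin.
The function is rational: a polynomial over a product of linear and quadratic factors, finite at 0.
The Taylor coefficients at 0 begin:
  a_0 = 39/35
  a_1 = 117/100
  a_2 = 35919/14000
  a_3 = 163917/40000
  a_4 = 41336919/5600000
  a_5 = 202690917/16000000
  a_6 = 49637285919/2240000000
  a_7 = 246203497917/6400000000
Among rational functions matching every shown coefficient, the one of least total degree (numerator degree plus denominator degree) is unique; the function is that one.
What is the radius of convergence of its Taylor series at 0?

No rational of total degree below 2 reproduces all 8 coefficients; solving the [0/2] Pade equations on them gives f(κ) = -13/(14*(κ**2 + 7*κ/8 - 5/6)), whose expansion matches every shown term.
Denominator factor (κ**2 + 7*κ/8 - 5/6): discriminant 787/192, real irrational roots -7/16 + (1/48)*sqrt(2361) and -7/16 - (1/48)*sqrt(2361); poles of order 1, moduli -7/16 + (1/48)*sqrt(2361) and 7/16 + (1/48)*sqrt(2361).
The radius of convergence is the smallest modulus among the singular points: -7/16 + (1/48)*sqrt(2361).

The radius of convergence is -7/16 + (1/48)*sqrt(2361).


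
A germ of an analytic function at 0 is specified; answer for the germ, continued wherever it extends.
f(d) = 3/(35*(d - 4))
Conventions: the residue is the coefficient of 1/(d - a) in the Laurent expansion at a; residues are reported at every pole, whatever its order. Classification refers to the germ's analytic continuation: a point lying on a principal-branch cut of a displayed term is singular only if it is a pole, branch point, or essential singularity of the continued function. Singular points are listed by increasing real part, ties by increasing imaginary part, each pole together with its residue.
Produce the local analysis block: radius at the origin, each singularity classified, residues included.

Radius of convergence at 0: 4.
At 4: a pole of order 1; residue 3/35.

Denominator factor (d - 4): pole of order 1 at 4, modulus 4.
The radius of convergence is the smallest modulus among the singular points: 4.
At the order-1 pole 4 set g(d) = (d - (4))*f(d) = 3/35.
Simple pole: residue = g(a) at a = 4, which is 3/35.


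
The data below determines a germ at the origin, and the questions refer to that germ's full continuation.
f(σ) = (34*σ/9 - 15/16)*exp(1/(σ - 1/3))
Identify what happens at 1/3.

The point is an essential singularity.

The exponent 1/(σ - (1/3)) has a pole at 1/3, so exp(1/(σ - (1/3))) takes every nonzero value near it: an essential singularity (not a pole of any order).


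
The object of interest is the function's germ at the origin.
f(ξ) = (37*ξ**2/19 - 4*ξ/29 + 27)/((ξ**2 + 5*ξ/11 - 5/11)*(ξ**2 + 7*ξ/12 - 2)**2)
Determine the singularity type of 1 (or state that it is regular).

The point is a regular point.

Denominator factors: ξ**2 + 7*ξ/12 - 2 = -5/12 at ξ = 1; ξ**2 + 5*ξ/11 - 5/11 = 1 at ξ = 1 — none vanishes.
So the germ continues analytically to 1.


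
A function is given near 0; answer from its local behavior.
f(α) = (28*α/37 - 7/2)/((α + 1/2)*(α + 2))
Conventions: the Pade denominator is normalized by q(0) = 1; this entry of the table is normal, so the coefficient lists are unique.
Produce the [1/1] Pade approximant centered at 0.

Taylor coefficients needed (expand at 0): a_0 = -7/2, a_1 = 1407/148, a_2 = -5999/296.
Write the denominator as Q(α) = 1 + q1*α. Requiring Q*f - P = O(α^3) with deg P <= 1 kills the coefficients of α^2..α^2 in Q*f:
  α^2: a_2 + q1*a_1 = 0, i.e. -5999/296 + (1407/148)*q1 = 0.
Solving this linear system: q1 = 857/402.
The numerator is Q*f truncated at degree 1: P0 = a_0 = -7/2; P1 = a_1 + q1*a_0 = 15211/7437.

The Pade approximant has numerator coefficients [-7/2, 15211/7437]; denominator coefficients [1, 857/402].


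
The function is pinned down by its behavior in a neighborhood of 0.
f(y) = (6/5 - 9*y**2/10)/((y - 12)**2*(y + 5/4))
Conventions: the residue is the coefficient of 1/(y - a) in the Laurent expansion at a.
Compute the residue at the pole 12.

The residue is -12624/14045.

At the order-2 pole 12 set g(y) = (y - (12))^2*f(y) = (6/5 - 9*y**2/10)/(y + 5/4).
Order-2 pole: residue = g'(a); g'(12) = -12624/14045, so the residue is -12624/14045.
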